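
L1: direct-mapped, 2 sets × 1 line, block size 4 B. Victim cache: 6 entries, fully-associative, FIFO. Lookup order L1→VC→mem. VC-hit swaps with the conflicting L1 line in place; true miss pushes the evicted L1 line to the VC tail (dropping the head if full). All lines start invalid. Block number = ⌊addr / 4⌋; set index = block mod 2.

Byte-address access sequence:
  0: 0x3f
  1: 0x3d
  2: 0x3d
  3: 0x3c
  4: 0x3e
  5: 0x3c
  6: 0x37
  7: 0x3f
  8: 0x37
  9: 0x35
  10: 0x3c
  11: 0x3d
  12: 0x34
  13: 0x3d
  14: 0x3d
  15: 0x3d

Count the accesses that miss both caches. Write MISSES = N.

MISSES = 2

#0 0x3f→b15/s1 MISS; vc=[]
#1 0x3d→b15/s1 L1-HIT; vc=[]
#2 0x3d→b15/s1 L1-HIT; vc=[]
#3 0x3c→b15/s1 L1-HIT; vc=[]
#4 0x3e→b15/s1 L1-HIT; vc=[]
#5 0x3c→b15/s1 L1-HIT; vc=[]
#6 0x37→b13/s1 MISS; vc=[15]
#7 0x3f→b15/s1 VC-HIT; vc=[13]
#8 0x37→b13/s1 VC-HIT; vc=[15]
#9 0x35→b13/s1 L1-HIT; vc=[15]
#10 0x3c→b15/s1 VC-HIT; vc=[13]
#11 0x3d→b15/s1 L1-HIT; vc=[13]
#12 0x34→b13/s1 VC-HIT; vc=[15]
#13 0x3d→b15/s1 VC-HIT; vc=[13]
#14 0x3d→b15/s1 L1-HIT; vc=[13]
#15 0x3d→b15/s1 L1-HIT; vc=[13]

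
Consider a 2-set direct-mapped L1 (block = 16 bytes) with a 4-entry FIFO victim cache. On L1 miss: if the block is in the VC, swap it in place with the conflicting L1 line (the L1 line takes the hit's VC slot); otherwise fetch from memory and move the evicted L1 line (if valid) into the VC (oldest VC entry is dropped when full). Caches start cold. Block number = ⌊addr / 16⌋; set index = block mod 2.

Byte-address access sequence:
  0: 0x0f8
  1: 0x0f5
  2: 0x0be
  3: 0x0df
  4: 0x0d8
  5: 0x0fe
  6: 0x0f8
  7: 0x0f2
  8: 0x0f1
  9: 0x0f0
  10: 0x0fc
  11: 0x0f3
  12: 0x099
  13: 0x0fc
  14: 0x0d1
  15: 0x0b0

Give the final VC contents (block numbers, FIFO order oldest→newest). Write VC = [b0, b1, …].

0: 0xf8 (blk 15, set 1) → MISS  vc=[]
1: 0xf5 (blk 15, set 1) → L1-HIT  vc=[]
2: 0xbe (blk 11, set 1) → MISS  vc=[15]
3: 0xdf (blk 13, set 1) → MISS  vc=[15, 11]
4: 0xd8 (blk 13, set 1) → L1-HIT  vc=[15, 11]
5: 0xfe (blk 15, set 1) → VC-HIT  vc=[13, 11]
6: 0xf8 (blk 15, set 1) → L1-HIT  vc=[13, 11]
7: 0xf2 (blk 15, set 1) → L1-HIT  vc=[13, 11]
8: 0xf1 (blk 15, set 1) → L1-HIT  vc=[13, 11]
9: 0xf0 (blk 15, set 1) → L1-HIT  vc=[13, 11]
10: 0xfc (blk 15, set 1) → L1-HIT  vc=[13, 11]
11: 0xf3 (blk 15, set 1) → L1-HIT  vc=[13, 11]
12: 0x99 (blk 9, set 1) → MISS  vc=[13, 11, 15]
13: 0xfc (blk 15, set 1) → VC-HIT  vc=[13, 11, 9]
14: 0xd1 (blk 13, set 1) → VC-HIT  vc=[15, 11, 9]
15: 0xb0 (blk 11, set 1) → VC-HIT  vc=[15, 13, 9]

VC = [15, 13, 9]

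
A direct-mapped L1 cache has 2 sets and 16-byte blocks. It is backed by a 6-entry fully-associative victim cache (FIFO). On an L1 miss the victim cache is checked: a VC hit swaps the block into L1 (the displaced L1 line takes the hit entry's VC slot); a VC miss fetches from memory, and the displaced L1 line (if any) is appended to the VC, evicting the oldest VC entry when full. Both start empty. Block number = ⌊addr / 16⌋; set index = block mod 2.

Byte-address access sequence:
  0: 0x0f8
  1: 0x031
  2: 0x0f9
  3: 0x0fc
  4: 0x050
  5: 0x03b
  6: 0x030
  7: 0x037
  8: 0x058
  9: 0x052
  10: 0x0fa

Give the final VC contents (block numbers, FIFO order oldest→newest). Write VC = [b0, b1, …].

0: 0xf8 (blk 15, set 1) → MISS  vc=[]
1: 0x31 (blk 3, set 1) → MISS  vc=[15]
2: 0xf9 (blk 15, set 1) → VC-HIT  vc=[3]
3: 0xfc (blk 15, set 1) → L1-HIT  vc=[3]
4: 0x50 (blk 5, set 1) → MISS  vc=[3, 15]
5: 0x3b (blk 3, set 1) → VC-HIT  vc=[5, 15]
6: 0x30 (blk 3, set 1) → L1-HIT  vc=[5, 15]
7: 0x37 (blk 3, set 1) → L1-HIT  vc=[5, 15]
8: 0x58 (blk 5, set 1) → VC-HIT  vc=[3, 15]
9: 0x52 (blk 5, set 1) → L1-HIT  vc=[3, 15]
10: 0xfa (blk 15, set 1) → VC-HIT  vc=[3, 5]

VC = [3, 5]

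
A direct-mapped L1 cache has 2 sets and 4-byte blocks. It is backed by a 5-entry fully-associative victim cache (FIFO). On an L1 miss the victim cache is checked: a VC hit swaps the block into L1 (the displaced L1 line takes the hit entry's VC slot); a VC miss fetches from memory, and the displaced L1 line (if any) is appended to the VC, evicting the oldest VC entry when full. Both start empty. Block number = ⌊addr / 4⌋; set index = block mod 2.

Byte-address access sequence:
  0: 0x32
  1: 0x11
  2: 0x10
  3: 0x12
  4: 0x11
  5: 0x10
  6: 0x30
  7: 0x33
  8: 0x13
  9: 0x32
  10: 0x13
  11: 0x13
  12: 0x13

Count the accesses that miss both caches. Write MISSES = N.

MISSES = 2

#0 0x32→b12/s0 MISS; vc=[]
#1 0x11→b4/s0 MISS; vc=[12]
#2 0x10→b4/s0 L1-HIT; vc=[12]
#3 0x12→b4/s0 L1-HIT; vc=[12]
#4 0x11→b4/s0 L1-HIT; vc=[12]
#5 0x10→b4/s0 L1-HIT; vc=[12]
#6 0x30→b12/s0 VC-HIT; vc=[4]
#7 0x33→b12/s0 L1-HIT; vc=[4]
#8 0x13→b4/s0 VC-HIT; vc=[12]
#9 0x32→b12/s0 VC-HIT; vc=[4]
#10 0x13→b4/s0 VC-HIT; vc=[12]
#11 0x13→b4/s0 L1-HIT; vc=[12]
#12 0x13→b4/s0 L1-HIT; vc=[12]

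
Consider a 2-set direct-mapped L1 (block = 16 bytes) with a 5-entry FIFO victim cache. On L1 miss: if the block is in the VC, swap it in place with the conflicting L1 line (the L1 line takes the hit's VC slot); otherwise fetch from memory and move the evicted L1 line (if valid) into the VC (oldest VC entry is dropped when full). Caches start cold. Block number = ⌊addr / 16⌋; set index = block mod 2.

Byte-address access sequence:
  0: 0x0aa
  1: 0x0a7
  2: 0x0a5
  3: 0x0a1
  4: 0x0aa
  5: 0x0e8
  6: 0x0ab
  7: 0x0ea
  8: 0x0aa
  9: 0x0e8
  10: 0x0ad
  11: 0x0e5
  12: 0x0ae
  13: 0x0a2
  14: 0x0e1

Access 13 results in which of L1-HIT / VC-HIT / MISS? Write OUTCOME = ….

OUTCOME = L1-HIT

0: 0xaa (blk 10, set 0) → MISS  vc=[]
1: 0xa7 (blk 10, set 0) → L1-HIT  vc=[]
2: 0xa5 (blk 10, set 0) → L1-HIT  vc=[]
3: 0xa1 (blk 10, set 0) → L1-HIT  vc=[]
4: 0xaa (blk 10, set 0) → L1-HIT  vc=[]
5: 0xe8 (blk 14, set 0) → MISS  vc=[10]
6: 0xab (blk 10, set 0) → VC-HIT  vc=[14]
7: 0xea (blk 14, set 0) → VC-HIT  vc=[10]
8: 0xaa (blk 10, set 0) → VC-HIT  vc=[14]
9: 0xe8 (blk 14, set 0) → VC-HIT  vc=[10]
10: 0xad (blk 10, set 0) → VC-HIT  vc=[14]
11: 0xe5 (blk 14, set 0) → VC-HIT  vc=[10]
12: 0xae (blk 10, set 0) → VC-HIT  vc=[14]
13: 0xa2 (blk 10, set 0) → L1-HIT  vc=[14]
14: 0xe1 (blk 14, set 0) → VC-HIT  vc=[10]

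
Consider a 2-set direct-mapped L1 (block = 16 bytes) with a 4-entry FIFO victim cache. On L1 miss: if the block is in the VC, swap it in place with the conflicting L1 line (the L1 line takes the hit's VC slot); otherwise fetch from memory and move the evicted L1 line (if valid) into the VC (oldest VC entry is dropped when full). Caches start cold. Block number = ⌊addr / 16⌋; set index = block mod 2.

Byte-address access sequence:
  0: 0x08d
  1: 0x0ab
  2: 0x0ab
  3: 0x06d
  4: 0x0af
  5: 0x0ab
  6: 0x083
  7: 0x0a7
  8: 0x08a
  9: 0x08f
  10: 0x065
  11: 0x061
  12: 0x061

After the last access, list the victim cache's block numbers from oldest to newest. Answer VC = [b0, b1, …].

  [0] addr=0x8d blk=8 s=0: MISS | VC []
  [1] addr=0xab blk=10 s=0: MISS | VC [8]
  [2] addr=0xab blk=10 s=0: L1-HIT | VC [8]
  [3] addr=0x6d blk=6 s=0: MISS | VC [8, 10]
  [4] addr=0xaf blk=10 s=0: VC-HIT | VC [8, 6]
  [5] addr=0xab blk=10 s=0: L1-HIT | VC [8, 6]
  [6] addr=0x83 blk=8 s=0: VC-HIT | VC [10, 6]
  [7] addr=0xa7 blk=10 s=0: VC-HIT | VC [8, 6]
  [8] addr=0x8a blk=8 s=0: VC-HIT | VC [10, 6]
  [9] addr=0x8f blk=8 s=0: L1-HIT | VC [10, 6]
  [10] addr=0x65 blk=6 s=0: VC-HIT | VC [10, 8]
  [11] addr=0x61 blk=6 s=0: L1-HIT | VC [10, 8]
  [12] addr=0x61 blk=6 s=0: L1-HIT | VC [10, 8]

VC = [10, 8]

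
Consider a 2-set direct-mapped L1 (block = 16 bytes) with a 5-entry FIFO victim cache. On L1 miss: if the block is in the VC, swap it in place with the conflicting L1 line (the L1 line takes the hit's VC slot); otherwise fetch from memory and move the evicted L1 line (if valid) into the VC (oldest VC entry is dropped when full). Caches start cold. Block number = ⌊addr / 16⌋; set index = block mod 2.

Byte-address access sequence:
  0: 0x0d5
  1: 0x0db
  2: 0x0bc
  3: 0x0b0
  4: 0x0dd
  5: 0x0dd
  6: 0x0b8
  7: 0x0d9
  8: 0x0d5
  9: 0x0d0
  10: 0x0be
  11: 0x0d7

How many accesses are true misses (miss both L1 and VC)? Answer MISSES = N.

MISSES = 2

  [0] addr=0xd5 blk=13 s=1: MISS | VC []
  [1] addr=0xdb blk=13 s=1: L1-HIT | VC []
  [2] addr=0xbc blk=11 s=1: MISS | VC [13]
  [3] addr=0xb0 blk=11 s=1: L1-HIT | VC [13]
  [4] addr=0xdd blk=13 s=1: VC-HIT | VC [11]
  [5] addr=0xdd blk=13 s=1: L1-HIT | VC [11]
  [6] addr=0xb8 blk=11 s=1: VC-HIT | VC [13]
  [7] addr=0xd9 blk=13 s=1: VC-HIT | VC [11]
  [8] addr=0xd5 blk=13 s=1: L1-HIT | VC [11]
  [9] addr=0xd0 blk=13 s=1: L1-HIT | VC [11]
  [10] addr=0xbe blk=11 s=1: VC-HIT | VC [13]
  [11] addr=0xd7 blk=13 s=1: VC-HIT | VC [11]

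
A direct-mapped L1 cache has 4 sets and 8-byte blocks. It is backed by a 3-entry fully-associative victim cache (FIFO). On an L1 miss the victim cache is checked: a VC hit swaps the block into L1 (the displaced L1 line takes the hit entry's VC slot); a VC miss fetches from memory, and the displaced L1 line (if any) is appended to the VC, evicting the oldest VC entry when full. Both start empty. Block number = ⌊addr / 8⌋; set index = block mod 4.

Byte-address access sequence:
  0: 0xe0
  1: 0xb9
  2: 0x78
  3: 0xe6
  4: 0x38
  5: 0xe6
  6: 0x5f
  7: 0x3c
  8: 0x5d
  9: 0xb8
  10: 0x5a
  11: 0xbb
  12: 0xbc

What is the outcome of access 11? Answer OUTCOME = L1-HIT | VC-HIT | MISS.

#0 0xe0→b28/s0 MISS; vc=[]
#1 0xb9→b23/s3 MISS; vc=[]
#2 0x78→b15/s3 MISS; vc=[23]
#3 0xe6→b28/s0 L1-HIT; vc=[23]
#4 0x38→b7/s3 MISS; vc=[23,15]
#5 0xe6→b28/s0 L1-HIT; vc=[23,15]
#6 0x5f→b11/s3 MISS; vc=[23,15,7]
#7 0x3c→b7/s3 VC-HIT; vc=[23,15,11]
#8 0x5d→b11/s3 VC-HIT; vc=[23,15,7]
#9 0xb8→b23/s3 VC-HIT; vc=[11,15,7]
#10 0x5a→b11/s3 VC-HIT; vc=[23,15,7]
#11 0xbb→b23/s3 VC-HIT; vc=[11,15,7]
#12 0xbc→b23/s3 L1-HIT; vc=[11,15,7]

OUTCOME = VC-HIT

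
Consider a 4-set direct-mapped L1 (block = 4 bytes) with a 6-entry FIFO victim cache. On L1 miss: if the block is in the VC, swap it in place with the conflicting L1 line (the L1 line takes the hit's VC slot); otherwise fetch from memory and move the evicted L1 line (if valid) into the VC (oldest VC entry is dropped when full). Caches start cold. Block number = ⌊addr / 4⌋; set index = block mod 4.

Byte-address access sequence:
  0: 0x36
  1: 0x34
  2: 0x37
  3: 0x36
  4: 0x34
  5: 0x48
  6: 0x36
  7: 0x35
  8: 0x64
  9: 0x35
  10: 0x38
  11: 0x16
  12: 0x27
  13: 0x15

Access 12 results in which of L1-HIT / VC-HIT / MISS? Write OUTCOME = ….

#0 0x36→b13/s1 MISS; vc=[]
#1 0x34→b13/s1 L1-HIT; vc=[]
#2 0x37→b13/s1 L1-HIT; vc=[]
#3 0x36→b13/s1 L1-HIT; vc=[]
#4 0x34→b13/s1 L1-HIT; vc=[]
#5 0x48→b18/s2 MISS; vc=[]
#6 0x36→b13/s1 L1-HIT; vc=[]
#7 0x35→b13/s1 L1-HIT; vc=[]
#8 0x64→b25/s1 MISS; vc=[13]
#9 0x35→b13/s1 VC-HIT; vc=[25]
#10 0x38→b14/s2 MISS; vc=[25,18]
#11 0x16→b5/s1 MISS; vc=[25,18,13]
#12 0x27→b9/s1 MISS; vc=[25,18,13,5]
#13 0x15→b5/s1 VC-HIT; vc=[25,18,13,9]

OUTCOME = MISS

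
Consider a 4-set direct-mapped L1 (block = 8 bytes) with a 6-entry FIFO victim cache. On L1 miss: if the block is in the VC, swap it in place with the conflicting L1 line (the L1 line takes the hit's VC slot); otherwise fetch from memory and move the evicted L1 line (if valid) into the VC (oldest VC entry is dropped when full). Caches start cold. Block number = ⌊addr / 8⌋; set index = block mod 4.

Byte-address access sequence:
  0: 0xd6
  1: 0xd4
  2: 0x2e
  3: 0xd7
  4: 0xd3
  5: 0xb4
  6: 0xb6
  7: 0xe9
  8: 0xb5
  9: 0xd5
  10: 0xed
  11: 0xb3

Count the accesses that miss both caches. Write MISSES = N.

0: 0xd6 (blk 26, set 2) → MISS  vc=[]
1: 0xd4 (blk 26, set 2) → L1-HIT  vc=[]
2: 0x2e (blk 5, set 1) → MISS  vc=[]
3: 0xd7 (blk 26, set 2) → L1-HIT  vc=[]
4: 0xd3 (blk 26, set 2) → L1-HIT  vc=[]
5: 0xb4 (blk 22, set 2) → MISS  vc=[26]
6: 0xb6 (blk 22, set 2) → L1-HIT  vc=[26]
7: 0xe9 (blk 29, set 1) → MISS  vc=[26, 5]
8: 0xb5 (blk 22, set 2) → L1-HIT  vc=[26, 5]
9: 0xd5 (blk 26, set 2) → VC-HIT  vc=[22, 5]
10: 0xed (blk 29, set 1) → L1-HIT  vc=[22, 5]
11: 0xb3 (blk 22, set 2) → VC-HIT  vc=[26, 5]

MISSES = 4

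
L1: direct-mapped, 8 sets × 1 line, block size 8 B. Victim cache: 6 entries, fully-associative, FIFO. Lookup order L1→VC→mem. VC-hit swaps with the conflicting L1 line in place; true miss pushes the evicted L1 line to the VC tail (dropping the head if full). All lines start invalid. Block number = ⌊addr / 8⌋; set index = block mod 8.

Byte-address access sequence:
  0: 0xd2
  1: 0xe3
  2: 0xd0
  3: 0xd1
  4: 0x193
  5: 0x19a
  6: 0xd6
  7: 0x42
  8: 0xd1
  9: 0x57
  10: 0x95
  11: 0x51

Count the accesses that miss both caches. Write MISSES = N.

#0 0xd2→b26/s2 MISS; vc=[]
#1 0xe3→b28/s4 MISS; vc=[]
#2 0xd0→b26/s2 L1-HIT; vc=[]
#3 0xd1→b26/s2 L1-HIT; vc=[]
#4 0x193→b50/s2 MISS; vc=[26]
#5 0x19a→b51/s3 MISS; vc=[26]
#6 0xd6→b26/s2 VC-HIT; vc=[50]
#7 0x42→b8/s0 MISS; vc=[50]
#8 0xd1→b26/s2 L1-HIT; vc=[50]
#9 0x57→b10/s2 MISS; vc=[50,26]
#10 0x95→b18/s2 MISS; vc=[50,26,10]
#11 0x51→b10/s2 VC-HIT; vc=[50,26,18]

MISSES = 7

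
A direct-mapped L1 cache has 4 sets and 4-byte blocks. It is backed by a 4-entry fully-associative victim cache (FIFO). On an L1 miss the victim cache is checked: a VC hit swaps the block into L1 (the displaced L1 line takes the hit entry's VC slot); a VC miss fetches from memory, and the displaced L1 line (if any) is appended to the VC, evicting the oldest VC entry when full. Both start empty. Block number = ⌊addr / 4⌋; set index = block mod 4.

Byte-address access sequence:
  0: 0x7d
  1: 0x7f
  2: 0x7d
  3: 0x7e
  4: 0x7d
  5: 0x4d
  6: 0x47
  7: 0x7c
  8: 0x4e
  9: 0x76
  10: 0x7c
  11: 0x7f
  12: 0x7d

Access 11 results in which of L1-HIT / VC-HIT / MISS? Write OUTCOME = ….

OUTCOME = L1-HIT

  [0] addr=0x7d blk=31 s=3: MISS | VC []
  [1] addr=0x7f blk=31 s=3: L1-HIT | VC []
  [2] addr=0x7d blk=31 s=3: L1-HIT | VC []
  [3] addr=0x7e blk=31 s=3: L1-HIT | VC []
  [4] addr=0x7d blk=31 s=3: L1-HIT | VC []
  [5] addr=0x4d blk=19 s=3: MISS | VC [31]
  [6] addr=0x47 blk=17 s=1: MISS | VC [31]
  [7] addr=0x7c blk=31 s=3: VC-HIT | VC [19]
  [8] addr=0x4e blk=19 s=3: VC-HIT | VC [31]
  [9] addr=0x76 blk=29 s=1: MISS | VC [31, 17]
  [10] addr=0x7c blk=31 s=3: VC-HIT | VC [19, 17]
  [11] addr=0x7f blk=31 s=3: L1-HIT | VC [19, 17]
  [12] addr=0x7d blk=31 s=3: L1-HIT | VC [19, 17]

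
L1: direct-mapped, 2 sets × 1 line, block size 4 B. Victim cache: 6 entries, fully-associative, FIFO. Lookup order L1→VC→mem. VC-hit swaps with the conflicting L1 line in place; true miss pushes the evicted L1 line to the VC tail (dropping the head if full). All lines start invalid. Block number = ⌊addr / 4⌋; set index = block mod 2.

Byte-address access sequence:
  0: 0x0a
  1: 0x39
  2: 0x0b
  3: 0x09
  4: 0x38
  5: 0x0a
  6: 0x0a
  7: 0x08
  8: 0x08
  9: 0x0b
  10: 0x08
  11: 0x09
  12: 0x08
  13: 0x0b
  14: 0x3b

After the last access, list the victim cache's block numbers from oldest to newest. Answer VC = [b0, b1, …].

0: 0xa (blk 2, set 0) → MISS  vc=[]
1: 0x39 (blk 14, set 0) → MISS  vc=[2]
2: 0xb (blk 2, set 0) → VC-HIT  vc=[14]
3: 0x9 (blk 2, set 0) → L1-HIT  vc=[14]
4: 0x38 (blk 14, set 0) → VC-HIT  vc=[2]
5: 0xa (blk 2, set 0) → VC-HIT  vc=[14]
6: 0xa (blk 2, set 0) → L1-HIT  vc=[14]
7: 0x8 (blk 2, set 0) → L1-HIT  vc=[14]
8: 0x8 (blk 2, set 0) → L1-HIT  vc=[14]
9: 0xb (blk 2, set 0) → L1-HIT  vc=[14]
10: 0x8 (blk 2, set 0) → L1-HIT  vc=[14]
11: 0x9 (blk 2, set 0) → L1-HIT  vc=[14]
12: 0x8 (blk 2, set 0) → L1-HIT  vc=[14]
13: 0xb (blk 2, set 0) → L1-HIT  vc=[14]
14: 0x3b (blk 14, set 0) → VC-HIT  vc=[2]

VC = [2]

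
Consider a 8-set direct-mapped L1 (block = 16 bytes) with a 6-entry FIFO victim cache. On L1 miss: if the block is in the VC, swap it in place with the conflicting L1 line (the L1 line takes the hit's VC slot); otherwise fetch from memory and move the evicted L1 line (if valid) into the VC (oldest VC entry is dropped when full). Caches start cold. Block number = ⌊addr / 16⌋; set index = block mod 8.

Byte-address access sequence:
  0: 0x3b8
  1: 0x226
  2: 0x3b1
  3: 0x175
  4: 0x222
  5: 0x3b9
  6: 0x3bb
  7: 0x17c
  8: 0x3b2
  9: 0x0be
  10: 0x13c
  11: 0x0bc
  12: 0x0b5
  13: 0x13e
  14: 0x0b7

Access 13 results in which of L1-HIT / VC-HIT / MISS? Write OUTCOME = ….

OUTCOME = VC-HIT

0: 0x3b8 (blk 59, set 3) → MISS  vc=[]
1: 0x226 (blk 34, set 2) → MISS  vc=[]
2: 0x3b1 (blk 59, set 3) → L1-HIT  vc=[]
3: 0x175 (blk 23, set 7) → MISS  vc=[]
4: 0x222 (blk 34, set 2) → L1-HIT  vc=[]
5: 0x3b9 (blk 59, set 3) → L1-HIT  vc=[]
6: 0x3bb (blk 59, set 3) → L1-HIT  vc=[]
7: 0x17c (blk 23, set 7) → L1-HIT  vc=[]
8: 0x3b2 (blk 59, set 3) → L1-HIT  vc=[]
9: 0xbe (blk 11, set 3) → MISS  vc=[59]
10: 0x13c (blk 19, set 3) → MISS  vc=[59, 11]
11: 0xbc (blk 11, set 3) → VC-HIT  vc=[59, 19]
12: 0xb5 (blk 11, set 3) → L1-HIT  vc=[59, 19]
13: 0x13e (blk 19, set 3) → VC-HIT  vc=[59, 11]
14: 0xb7 (blk 11, set 3) → VC-HIT  vc=[59, 19]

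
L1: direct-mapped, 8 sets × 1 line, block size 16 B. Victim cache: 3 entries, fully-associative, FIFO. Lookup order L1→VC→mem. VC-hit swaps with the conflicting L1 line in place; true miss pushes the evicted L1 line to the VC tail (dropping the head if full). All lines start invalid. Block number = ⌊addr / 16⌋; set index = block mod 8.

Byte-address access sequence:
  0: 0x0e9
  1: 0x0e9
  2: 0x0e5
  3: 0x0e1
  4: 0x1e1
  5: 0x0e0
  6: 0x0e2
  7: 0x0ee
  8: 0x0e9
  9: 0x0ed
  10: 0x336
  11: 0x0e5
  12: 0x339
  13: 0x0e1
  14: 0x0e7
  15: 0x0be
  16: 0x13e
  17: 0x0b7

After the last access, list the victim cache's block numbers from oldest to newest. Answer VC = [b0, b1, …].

VC = [30, 51, 19]

#0 0xe9→b14/s6 MISS; vc=[]
#1 0xe9→b14/s6 L1-HIT; vc=[]
#2 0xe5→b14/s6 L1-HIT; vc=[]
#3 0xe1→b14/s6 L1-HIT; vc=[]
#4 0x1e1→b30/s6 MISS; vc=[14]
#5 0xe0→b14/s6 VC-HIT; vc=[30]
#6 0xe2→b14/s6 L1-HIT; vc=[30]
#7 0xee→b14/s6 L1-HIT; vc=[30]
#8 0xe9→b14/s6 L1-HIT; vc=[30]
#9 0xed→b14/s6 L1-HIT; vc=[30]
#10 0x336→b51/s3 MISS; vc=[30]
#11 0xe5→b14/s6 L1-HIT; vc=[30]
#12 0x339→b51/s3 L1-HIT; vc=[30]
#13 0xe1→b14/s6 L1-HIT; vc=[30]
#14 0xe7→b14/s6 L1-HIT; vc=[30]
#15 0xbe→b11/s3 MISS; vc=[30,51]
#16 0x13e→b19/s3 MISS; vc=[30,51,11]
#17 0xb7→b11/s3 VC-HIT; vc=[30,51,19]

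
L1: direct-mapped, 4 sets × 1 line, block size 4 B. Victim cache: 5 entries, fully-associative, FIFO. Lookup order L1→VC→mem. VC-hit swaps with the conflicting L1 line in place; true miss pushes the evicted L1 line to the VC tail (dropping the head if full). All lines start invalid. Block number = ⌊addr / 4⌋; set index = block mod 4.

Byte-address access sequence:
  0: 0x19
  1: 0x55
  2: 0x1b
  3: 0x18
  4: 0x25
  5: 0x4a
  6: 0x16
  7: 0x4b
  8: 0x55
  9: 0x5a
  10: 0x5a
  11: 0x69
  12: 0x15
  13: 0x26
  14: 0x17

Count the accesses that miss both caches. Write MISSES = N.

MISSES = 7

#0 0x19→b6/s2 MISS; vc=[]
#1 0x55→b21/s1 MISS; vc=[]
#2 0x1b→b6/s2 L1-HIT; vc=[]
#3 0x18→b6/s2 L1-HIT; vc=[]
#4 0x25→b9/s1 MISS; vc=[21]
#5 0x4a→b18/s2 MISS; vc=[21,6]
#6 0x16→b5/s1 MISS; vc=[21,6,9]
#7 0x4b→b18/s2 L1-HIT; vc=[21,6,9]
#8 0x55→b21/s1 VC-HIT; vc=[5,6,9]
#9 0x5a→b22/s2 MISS; vc=[5,6,9,18]
#10 0x5a→b22/s2 L1-HIT; vc=[5,6,9,18]
#11 0x69→b26/s2 MISS; vc=[5,6,9,18,22]
#12 0x15→b5/s1 VC-HIT; vc=[21,6,9,18,22]
#13 0x26→b9/s1 VC-HIT; vc=[21,6,5,18,22]
#14 0x17→b5/s1 VC-HIT; vc=[21,6,9,18,22]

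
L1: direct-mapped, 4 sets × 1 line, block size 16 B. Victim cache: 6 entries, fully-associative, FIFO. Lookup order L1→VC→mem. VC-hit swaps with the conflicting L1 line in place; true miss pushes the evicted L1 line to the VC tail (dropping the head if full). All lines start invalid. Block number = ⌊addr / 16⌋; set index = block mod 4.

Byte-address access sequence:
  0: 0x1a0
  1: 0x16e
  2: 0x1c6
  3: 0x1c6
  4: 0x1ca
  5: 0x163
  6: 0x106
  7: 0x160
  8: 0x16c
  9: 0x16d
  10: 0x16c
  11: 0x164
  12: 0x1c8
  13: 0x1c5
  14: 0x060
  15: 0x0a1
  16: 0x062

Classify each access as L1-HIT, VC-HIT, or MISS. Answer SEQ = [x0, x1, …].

#0 0x1a0→b26/s2 MISS; vc=[]
#1 0x16e→b22/s2 MISS; vc=[26]
#2 0x1c6→b28/s0 MISS; vc=[26]
#3 0x1c6→b28/s0 L1-HIT; vc=[26]
#4 0x1ca→b28/s0 L1-HIT; vc=[26]
#5 0x163→b22/s2 L1-HIT; vc=[26]
#6 0x106→b16/s0 MISS; vc=[26,28]
#7 0x160→b22/s2 L1-HIT; vc=[26,28]
#8 0x16c→b22/s2 L1-HIT; vc=[26,28]
#9 0x16d→b22/s2 L1-HIT; vc=[26,28]
#10 0x16c→b22/s2 L1-HIT; vc=[26,28]
#11 0x164→b22/s2 L1-HIT; vc=[26,28]
#12 0x1c8→b28/s0 VC-HIT; vc=[26,16]
#13 0x1c5→b28/s0 L1-HIT; vc=[26,16]
#14 0x60→b6/s2 MISS; vc=[26,16,22]
#15 0xa1→b10/s2 MISS; vc=[26,16,22,6]
#16 0x62→b6/s2 VC-HIT; vc=[26,16,22,10]

SEQ = [MISS, MISS, MISS, L1-HIT, L1-HIT, L1-HIT, MISS, L1-HIT, L1-HIT, L1-HIT, L1-HIT, L1-HIT, VC-HIT, L1-HIT, MISS, MISS, VC-HIT]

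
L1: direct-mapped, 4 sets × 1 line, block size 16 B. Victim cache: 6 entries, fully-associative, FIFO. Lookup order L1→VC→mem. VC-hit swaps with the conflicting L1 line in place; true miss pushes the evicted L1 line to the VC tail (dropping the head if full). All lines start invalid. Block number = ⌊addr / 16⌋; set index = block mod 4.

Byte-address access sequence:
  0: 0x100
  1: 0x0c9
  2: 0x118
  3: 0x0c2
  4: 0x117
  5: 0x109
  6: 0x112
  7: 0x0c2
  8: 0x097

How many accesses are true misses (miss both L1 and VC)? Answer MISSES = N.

#0 0x100→b16/s0 MISS; vc=[]
#1 0xc9→b12/s0 MISS; vc=[16]
#2 0x118→b17/s1 MISS; vc=[16]
#3 0xc2→b12/s0 L1-HIT; vc=[16]
#4 0x117→b17/s1 L1-HIT; vc=[16]
#5 0x109→b16/s0 VC-HIT; vc=[12]
#6 0x112→b17/s1 L1-HIT; vc=[12]
#7 0xc2→b12/s0 VC-HIT; vc=[16]
#8 0x97→b9/s1 MISS; vc=[16,17]

MISSES = 4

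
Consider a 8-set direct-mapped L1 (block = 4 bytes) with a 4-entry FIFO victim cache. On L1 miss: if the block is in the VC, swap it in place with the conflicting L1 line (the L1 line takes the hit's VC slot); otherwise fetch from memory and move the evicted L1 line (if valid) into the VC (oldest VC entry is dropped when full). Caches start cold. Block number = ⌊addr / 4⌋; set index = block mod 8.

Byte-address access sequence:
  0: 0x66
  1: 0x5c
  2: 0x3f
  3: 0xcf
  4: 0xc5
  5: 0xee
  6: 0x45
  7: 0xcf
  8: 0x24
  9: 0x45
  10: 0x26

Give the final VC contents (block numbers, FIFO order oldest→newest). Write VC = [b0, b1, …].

#0 0x66→b25/s1 MISS; vc=[]
#1 0x5c→b23/s7 MISS; vc=[]
#2 0x3f→b15/s7 MISS; vc=[23]
#3 0xcf→b51/s3 MISS; vc=[23]
#4 0xc5→b49/s1 MISS; vc=[23,25]
#5 0xee→b59/s3 MISS; vc=[23,25,51]
#6 0x45→b17/s1 MISS; vc=[23,25,51,49]
#7 0xcf→b51/s3 VC-HIT; vc=[23,25,59,49]
#8 0x24→b9/s1 MISS; vc=[25,59,49,17]
#9 0x45→b17/s1 VC-HIT; vc=[25,59,49,9]
#10 0x26→b9/s1 VC-HIT; vc=[25,59,49,17]

VC = [25, 59, 49, 17]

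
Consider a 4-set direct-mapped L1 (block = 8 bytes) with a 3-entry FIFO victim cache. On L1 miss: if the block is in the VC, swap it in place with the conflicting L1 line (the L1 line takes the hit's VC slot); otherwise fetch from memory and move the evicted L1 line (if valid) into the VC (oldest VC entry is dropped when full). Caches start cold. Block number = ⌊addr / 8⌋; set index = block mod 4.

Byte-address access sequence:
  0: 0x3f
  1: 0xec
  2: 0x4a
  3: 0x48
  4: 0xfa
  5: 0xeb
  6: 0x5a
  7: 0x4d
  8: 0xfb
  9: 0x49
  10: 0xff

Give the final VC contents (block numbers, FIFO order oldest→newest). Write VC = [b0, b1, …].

VC = [29, 7, 11]

  [0] addr=0x3f blk=7 s=3: MISS | VC []
  [1] addr=0xec blk=29 s=1: MISS | VC []
  [2] addr=0x4a blk=9 s=1: MISS | VC [29]
  [3] addr=0x48 blk=9 s=1: L1-HIT | VC [29]
  [4] addr=0xfa blk=31 s=3: MISS | VC [29, 7]
  [5] addr=0xeb blk=29 s=1: VC-HIT | VC [9, 7]
  [6] addr=0x5a blk=11 s=3: MISS | VC [9, 7, 31]
  [7] addr=0x4d blk=9 s=1: VC-HIT | VC [29, 7, 31]
  [8] addr=0xfb blk=31 s=3: VC-HIT | VC [29, 7, 11]
  [9] addr=0x49 blk=9 s=1: L1-HIT | VC [29, 7, 11]
  [10] addr=0xff blk=31 s=3: L1-HIT | VC [29, 7, 11]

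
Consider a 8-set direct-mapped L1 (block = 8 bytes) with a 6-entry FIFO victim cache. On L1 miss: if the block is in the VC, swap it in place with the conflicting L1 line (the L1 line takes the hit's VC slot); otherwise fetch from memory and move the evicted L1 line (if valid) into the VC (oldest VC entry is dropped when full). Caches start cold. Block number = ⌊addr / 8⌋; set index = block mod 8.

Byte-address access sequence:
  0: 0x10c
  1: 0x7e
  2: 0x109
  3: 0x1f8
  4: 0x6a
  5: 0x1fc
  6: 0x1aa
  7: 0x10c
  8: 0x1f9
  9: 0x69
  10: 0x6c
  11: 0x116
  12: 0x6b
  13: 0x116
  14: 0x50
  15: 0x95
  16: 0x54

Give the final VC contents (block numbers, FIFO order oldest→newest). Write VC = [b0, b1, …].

#0 0x10c→b33/s1 MISS; vc=[]
#1 0x7e→b15/s7 MISS; vc=[]
#2 0x109→b33/s1 L1-HIT; vc=[]
#3 0x1f8→b63/s7 MISS; vc=[15]
#4 0x6a→b13/s5 MISS; vc=[15]
#5 0x1fc→b63/s7 L1-HIT; vc=[15]
#6 0x1aa→b53/s5 MISS; vc=[15,13]
#7 0x10c→b33/s1 L1-HIT; vc=[15,13]
#8 0x1f9→b63/s7 L1-HIT; vc=[15,13]
#9 0x69→b13/s5 VC-HIT; vc=[15,53]
#10 0x6c→b13/s5 L1-HIT; vc=[15,53]
#11 0x116→b34/s2 MISS; vc=[15,53]
#12 0x6b→b13/s5 L1-HIT; vc=[15,53]
#13 0x116→b34/s2 L1-HIT; vc=[15,53]
#14 0x50→b10/s2 MISS; vc=[15,53,34]
#15 0x95→b18/s2 MISS; vc=[15,53,34,10]
#16 0x54→b10/s2 VC-HIT; vc=[15,53,34,18]

VC = [15, 53, 34, 18]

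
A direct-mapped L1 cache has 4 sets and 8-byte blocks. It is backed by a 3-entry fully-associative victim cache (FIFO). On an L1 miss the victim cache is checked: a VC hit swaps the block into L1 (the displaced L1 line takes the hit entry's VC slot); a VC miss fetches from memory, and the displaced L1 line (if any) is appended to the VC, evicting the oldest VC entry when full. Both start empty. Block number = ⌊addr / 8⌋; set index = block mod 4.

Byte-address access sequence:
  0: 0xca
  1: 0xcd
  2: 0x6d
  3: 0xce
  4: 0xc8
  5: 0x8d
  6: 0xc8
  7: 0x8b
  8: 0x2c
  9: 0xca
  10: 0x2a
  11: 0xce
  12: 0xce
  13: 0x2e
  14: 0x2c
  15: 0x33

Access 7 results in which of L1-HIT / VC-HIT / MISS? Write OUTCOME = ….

  [0] addr=0xca blk=25 s=1: MISS | VC []
  [1] addr=0xcd blk=25 s=1: L1-HIT | VC []
  [2] addr=0x6d blk=13 s=1: MISS | VC [25]
  [3] addr=0xce blk=25 s=1: VC-HIT | VC [13]
  [4] addr=0xc8 blk=25 s=1: L1-HIT | VC [13]
  [5] addr=0x8d blk=17 s=1: MISS | VC [13, 25]
  [6] addr=0xc8 blk=25 s=1: VC-HIT | VC [13, 17]
  [7] addr=0x8b blk=17 s=1: VC-HIT | VC [13, 25]
  [8] addr=0x2c blk=5 s=1: MISS | VC [13, 25, 17]
  [9] addr=0xca blk=25 s=1: VC-HIT | VC [13, 5, 17]
  [10] addr=0x2a blk=5 s=1: VC-HIT | VC [13, 25, 17]
  [11] addr=0xce blk=25 s=1: VC-HIT | VC [13, 5, 17]
  [12] addr=0xce blk=25 s=1: L1-HIT | VC [13, 5, 17]
  [13] addr=0x2e blk=5 s=1: VC-HIT | VC [13, 25, 17]
  [14] addr=0x2c blk=5 s=1: L1-HIT | VC [13, 25, 17]
  [15] addr=0x33 blk=6 s=2: MISS | VC [13, 25, 17]

OUTCOME = VC-HIT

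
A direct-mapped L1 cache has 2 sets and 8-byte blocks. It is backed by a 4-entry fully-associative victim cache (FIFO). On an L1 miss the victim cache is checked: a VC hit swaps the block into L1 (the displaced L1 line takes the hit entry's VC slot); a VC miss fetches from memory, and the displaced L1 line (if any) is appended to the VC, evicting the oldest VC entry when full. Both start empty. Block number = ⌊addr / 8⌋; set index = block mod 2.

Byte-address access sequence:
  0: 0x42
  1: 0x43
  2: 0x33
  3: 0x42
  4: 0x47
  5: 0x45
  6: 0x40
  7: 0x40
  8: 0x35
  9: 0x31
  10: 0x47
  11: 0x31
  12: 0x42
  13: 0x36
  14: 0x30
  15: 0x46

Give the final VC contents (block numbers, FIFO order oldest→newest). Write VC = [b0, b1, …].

0: 0x42 (blk 8, set 0) → MISS  vc=[]
1: 0x43 (blk 8, set 0) → L1-HIT  vc=[]
2: 0x33 (blk 6, set 0) → MISS  vc=[8]
3: 0x42 (blk 8, set 0) → VC-HIT  vc=[6]
4: 0x47 (blk 8, set 0) → L1-HIT  vc=[6]
5: 0x45 (blk 8, set 0) → L1-HIT  vc=[6]
6: 0x40 (blk 8, set 0) → L1-HIT  vc=[6]
7: 0x40 (blk 8, set 0) → L1-HIT  vc=[6]
8: 0x35 (blk 6, set 0) → VC-HIT  vc=[8]
9: 0x31 (blk 6, set 0) → L1-HIT  vc=[8]
10: 0x47 (blk 8, set 0) → VC-HIT  vc=[6]
11: 0x31 (blk 6, set 0) → VC-HIT  vc=[8]
12: 0x42 (blk 8, set 0) → VC-HIT  vc=[6]
13: 0x36 (blk 6, set 0) → VC-HIT  vc=[8]
14: 0x30 (blk 6, set 0) → L1-HIT  vc=[8]
15: 0x46 (blk 8, set 0) → VC-HIT  vc=[6]

VC = [6]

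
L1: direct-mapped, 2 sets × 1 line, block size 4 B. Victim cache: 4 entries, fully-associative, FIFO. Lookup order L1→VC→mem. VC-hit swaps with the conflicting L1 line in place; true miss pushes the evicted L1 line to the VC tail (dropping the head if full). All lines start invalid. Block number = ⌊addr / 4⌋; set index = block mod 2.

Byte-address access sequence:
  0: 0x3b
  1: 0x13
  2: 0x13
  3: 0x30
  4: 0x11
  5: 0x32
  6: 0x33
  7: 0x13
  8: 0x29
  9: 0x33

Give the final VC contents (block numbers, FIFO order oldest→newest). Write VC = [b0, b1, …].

0: 0x3b (blk 14, set 0) → MISS  vc=[]
1: 0x13 (blk 4, set 0) → MISS  vc=[14]
2: 0x13 (blk 4, set 0) → L1-HIT  vc=[14]
3: 0x30 (blk 12, set 0) → MISS  vc=[14, 4]
4: 0x11 (blk 4, set 0) → VC-HIT  vc=[14, 12]
5: 0x32 (blk 12, set 0) → VC-HIT  vc=[14, 4]
6: 0x33 (blk 12, set 0) → L1-HIT  vc=[14, 4]
7: 0x13 (blk 4, set 0) → VC-HIT  vc=[14, 12]
8: 0x29 (blk 10, set 0) → MISS  vc=[14, 12, 4]
9: 0x33 (blk 12, set 0) → VC-HIT  vc=[14, 10, 4]

VC = [14, 10, 4]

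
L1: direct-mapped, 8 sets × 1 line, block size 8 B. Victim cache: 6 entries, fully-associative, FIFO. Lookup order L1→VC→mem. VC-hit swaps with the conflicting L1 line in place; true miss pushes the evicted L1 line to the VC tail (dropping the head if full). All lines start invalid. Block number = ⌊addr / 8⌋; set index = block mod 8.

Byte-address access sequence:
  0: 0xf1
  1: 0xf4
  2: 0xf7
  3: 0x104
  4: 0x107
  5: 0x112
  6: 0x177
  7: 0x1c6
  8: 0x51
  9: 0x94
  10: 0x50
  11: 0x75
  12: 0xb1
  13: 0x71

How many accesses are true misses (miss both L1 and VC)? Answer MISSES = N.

#0 0xf1→b30/s6 MISS; vc=[]
#1 0xf4→b30/s6 L1-HIT; vc=[]
#2 0xf7→b30/s6 L1-HIT; vc=[]
#3 0x104→b32/s0 MISS; vc=[]
#4 0x107→b32/s0 L1-HIT; vc=[]
#5 0x112→b34/s2 MISS; vc=[]
#6 0x177→b46/s6 MISS; vc=[30]
#7 0x1c6→b56/s0 MISS; vc=[30,32]
#8 0x51→b10/s2 MISS; vc=[30,32,34]
#9 0x94→b18/s2 MISS; vc=[30,32,34,10]
#10 0x50→b10/s2 VC-HIT; vc=[30,32,34,18]
#11 0x75→b14/s6 MISS; vc=[30,32,34,18,46]
#12 0xb1→b22/s6 MISS; vc=[30,32,34,18,46,14]
#13 0x71→b14/s6 VC-HIT; vc=[30,32,34,18,46,22]

MISSES = 9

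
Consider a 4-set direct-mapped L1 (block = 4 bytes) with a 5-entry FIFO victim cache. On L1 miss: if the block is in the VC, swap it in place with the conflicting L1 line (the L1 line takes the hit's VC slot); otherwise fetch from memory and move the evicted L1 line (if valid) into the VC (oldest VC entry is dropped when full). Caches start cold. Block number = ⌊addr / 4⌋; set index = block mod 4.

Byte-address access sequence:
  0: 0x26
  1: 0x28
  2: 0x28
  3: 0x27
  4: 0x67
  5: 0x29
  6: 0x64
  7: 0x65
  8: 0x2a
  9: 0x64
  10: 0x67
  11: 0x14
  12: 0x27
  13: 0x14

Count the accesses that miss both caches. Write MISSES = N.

0: 0x26 (blk 9, set 1) → MISS  vc=[]
1: 0x28 (blk 10, set 2) → MISS  vc=[]
2: 0x28 (blk 10, set 2) → L1-HIT  vc=[]
3: 0x27 (blk 9, set 1) → L1-HIT  vc=[]
4: 0x67 (blk 25, set 1) → MISS  vc=[9]
5: 0x29 (blk 10, set 2) → L1-HIT  vc=[9]
6: 0x64 (blk 25, set 1) → L1-HIT  vc=[9]
7: 0x65 (blk 25, set 1) → L1-HIT  vc=[9]
8: 0x2a (blk 10, set 2) → L1-HIT  vc=[9]
9: 0x64 (blk 25, set 1) → L1-HIT  vc=[9]
10: 0x67 (blk 25, set 1) → L1-HIT  vc=[9]
11: 0x14 (blk 5, set 1) → MISS  vc=[9, 25]
12: 0x27 (blk 9, set 1) → VC-HIT  vc=[5, 25]
13: 0x14 (blk 5, set 1) → VC-HIT  vc=[9, 25]

MISSES = 4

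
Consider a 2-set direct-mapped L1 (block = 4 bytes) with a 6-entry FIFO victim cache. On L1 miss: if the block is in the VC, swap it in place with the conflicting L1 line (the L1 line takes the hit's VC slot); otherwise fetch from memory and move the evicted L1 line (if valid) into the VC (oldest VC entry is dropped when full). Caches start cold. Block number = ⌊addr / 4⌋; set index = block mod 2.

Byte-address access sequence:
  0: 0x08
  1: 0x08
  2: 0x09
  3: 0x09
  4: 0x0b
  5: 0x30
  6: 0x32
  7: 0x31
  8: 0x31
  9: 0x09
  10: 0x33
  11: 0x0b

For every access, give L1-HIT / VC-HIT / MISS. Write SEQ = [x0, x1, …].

#0 0x8→b2/s0 MISS; vc=[]
#1 0x8→b2/s0 L1-HIT; vc=[]
#2 0x9→b2/s0 L1-HIT; vc=[]
#3 0x9→b2/s0 L1-HIT; vc=[]
#4 0xb→b2/s0 L1-HIT; vc=[]
#5 0x30→b12/s0 MISS; vc=[2]
#6 0x32→b12/s0 L1-HIT; vc=[2]
#7 0x31→b12/s0 L1-HIT; vc=[2]
#8 0x31→b12/s0 L1-HIT; vc=[2]
#9 0x9→b2/s0 VC-HIT; vc=[12]
#10 0x33→b12/s0 VC-HIT; vc=[2]
#11 0xb→b2/s0 VC-HIT; vc=[12]

SEQ = [MISS, L1-HIT, L1-HIT, L1-HIT, L1-HIT, MISS, L1-HIT, L1-HIT, L1-HIT, VC-HIT, VC-HIT, VC-HIT]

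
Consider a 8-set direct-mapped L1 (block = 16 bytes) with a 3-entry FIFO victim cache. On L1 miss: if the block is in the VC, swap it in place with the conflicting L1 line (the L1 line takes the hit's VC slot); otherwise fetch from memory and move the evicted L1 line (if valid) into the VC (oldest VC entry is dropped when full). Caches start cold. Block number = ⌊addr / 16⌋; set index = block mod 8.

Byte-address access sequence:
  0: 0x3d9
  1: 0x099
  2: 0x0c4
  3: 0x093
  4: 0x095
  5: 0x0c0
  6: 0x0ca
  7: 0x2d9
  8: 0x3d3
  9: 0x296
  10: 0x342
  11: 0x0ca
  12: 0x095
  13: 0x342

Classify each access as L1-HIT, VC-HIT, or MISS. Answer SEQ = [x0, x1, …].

SEQ = [MISS, MISS, MISS, L1-HIT, L1-HIT, L1-HIT, L1-HIT, MISS, VC-HIT, MISS, MISS, VC-HIT, VC-HIT, VC-HIT]

#0 0x3d9→b61/s5 MISS; vc=[]
#1 0x99→b9/s1 MISS; vc=[]
#2 0xc4→b12/s4 MISS; vc=[]
#3 0x93→b9/s1 L1-HIT; vc=[]
#4 0x95→b9/s1 L1-HIT; vc=[]
#5 0xc0→b12/s4 L1-HIT; vc=[]
#6 0xca→b12/s4 L1-HIT; vc=[]
#7 0x2d9→b45/s5 MISS; vc=[61]
#8 0x3d3→b61/s5 VC-HIT; vc=[45]
#9 0x296→b41/s1 MISS; vc=[45,9]
#10 0x342→b52/s4 MISS; vc=[45,9,12]
#11 0xca→b12/s4 VC-HIT; vc=[45,9,52]
#12 0x95→b9/s1 VC-HIT; vc=[45,41,52]
#13 0x342→b52/s4 VC-HIT; vc=[45,41,12]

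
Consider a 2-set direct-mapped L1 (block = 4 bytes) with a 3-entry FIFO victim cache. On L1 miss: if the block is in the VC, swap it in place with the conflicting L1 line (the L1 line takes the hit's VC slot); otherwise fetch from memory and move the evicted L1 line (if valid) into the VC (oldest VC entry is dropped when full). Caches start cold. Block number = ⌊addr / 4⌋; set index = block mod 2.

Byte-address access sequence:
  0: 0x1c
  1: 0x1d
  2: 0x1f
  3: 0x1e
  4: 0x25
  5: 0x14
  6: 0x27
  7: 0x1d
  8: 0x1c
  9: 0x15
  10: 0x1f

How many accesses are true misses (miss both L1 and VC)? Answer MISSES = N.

#0 0x1c→b7/s1 MISS; vc=[]
#1 0x1d→b7/s1 L1-HIT; vc=[]
#2 0x1f→b7/s1 L1-HIT; vc=[]
#3 0x1e→b7/s1 L1-HIT; vc=[]
#4 0x25→b9/s1 MISS; vc=[7]
#5 0x14→b5/s1 MISS; vc=[7,9]
#6 0x27→b9/s1 VC-HIT; vc=[7,5]
#7 0x1d→b7/s1 VC-HIT; vc=[9,5]
#8 0x1c→b7/s1 L1-HIT; vc=[9,5]
#9 0x15→b5/s1 VC-HIT; vc=[9,7]
#10 0x1f→b7/s1 VC-HIT; vc=[9,5]

MISSES = 3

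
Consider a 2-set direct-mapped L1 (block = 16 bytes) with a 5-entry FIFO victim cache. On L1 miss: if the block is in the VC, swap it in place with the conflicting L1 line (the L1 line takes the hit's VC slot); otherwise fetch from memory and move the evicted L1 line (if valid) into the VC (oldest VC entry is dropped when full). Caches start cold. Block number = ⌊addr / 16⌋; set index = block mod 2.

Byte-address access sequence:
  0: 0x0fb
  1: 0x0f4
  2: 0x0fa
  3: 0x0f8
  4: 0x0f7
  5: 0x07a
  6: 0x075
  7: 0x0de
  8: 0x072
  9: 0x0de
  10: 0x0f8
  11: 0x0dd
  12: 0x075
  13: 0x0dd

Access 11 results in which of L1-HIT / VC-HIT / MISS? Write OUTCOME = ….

OUTCOME = VC-HIT

#0 0xfb→b15/s1 MISS; vc=[]
#1 0xf4→b15/s1 L1-HIT; vc=[]
#2 0xfa→b15/s1 L1-HIT; vc=[]
#3 0xf8→b15/s1 L1-HIT; vc=[]
#4 0xf7→b15/s1 L1-HIT; vc=[]
#5 0x7a→b7/s1 MISS; vc=[15]
#6 0x75→b7/s1 L1-HIT; vc=[15]
#7 0xde→b13/s1 MISS; vc=[15,7]
#8 0x72→b7/s1 VC-HIT; vc=[15,13]
#9 0xde→b13/s1 VC-HIT; vc=[15,7]
#10 0xf8→b15/s1 VC-HIT; vc=[13,7]
#11 0xdd→b13/s1 VC-HIT; vc=[15,7]
#12 0x75→b7/s1 VC-HIT; vc=[15,13]
#13 0xdd→b13/s1 VC-HIT; vc=[15,7]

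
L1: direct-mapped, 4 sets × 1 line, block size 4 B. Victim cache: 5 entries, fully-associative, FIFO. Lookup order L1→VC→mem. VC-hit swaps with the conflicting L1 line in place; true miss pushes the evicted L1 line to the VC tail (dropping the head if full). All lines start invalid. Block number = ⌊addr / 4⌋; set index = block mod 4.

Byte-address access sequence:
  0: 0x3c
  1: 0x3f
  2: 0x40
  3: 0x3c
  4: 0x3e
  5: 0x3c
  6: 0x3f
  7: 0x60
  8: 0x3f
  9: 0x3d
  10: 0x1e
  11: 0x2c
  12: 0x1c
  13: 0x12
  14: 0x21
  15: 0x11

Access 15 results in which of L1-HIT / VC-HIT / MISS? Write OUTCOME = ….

#0 0x3c→b15/s3 MISS; vc=[]
#1 0x3f→b15/s3 L1-HIT; vc=[]
#2 0x40→b16/s0 MISS; vc=[]
#3 0x3c→b15/s3 L1-HIT; vc=[]
#4 0x3e→b15/s3 L1-HIT; vc=[]
#5 0x3c→b15/s3 L1-HIT; vc=[]
#6 0x3f→b15/s3 L1-HIT; vc=[]
#7 0x60→b24/s0 MISS; vc=[16]
#8 0x3f→b15/s3 L1-HIT; vc=[16]
#9 0x3d→b15/s3 L1-HIT; vc=[16]
#10 0x1e→b7/s3 MISS; vc=[16,15]
#11 0x2c→b11/s3 MISS; vc=[16,15,7]
#12 0x1c→b7/s3 VC-HIT; vc=[16,15,11]
#13 0x12→b4/s0 MISS; vc=[16,15,11,24]
#14 0x21→b8/s0 MISS; vc=[16,15,11,24,4]
#15 0x11→b4/s0 VC-HIT; vc=[16,15,11,24,8]

OUTCOME = VC-HIT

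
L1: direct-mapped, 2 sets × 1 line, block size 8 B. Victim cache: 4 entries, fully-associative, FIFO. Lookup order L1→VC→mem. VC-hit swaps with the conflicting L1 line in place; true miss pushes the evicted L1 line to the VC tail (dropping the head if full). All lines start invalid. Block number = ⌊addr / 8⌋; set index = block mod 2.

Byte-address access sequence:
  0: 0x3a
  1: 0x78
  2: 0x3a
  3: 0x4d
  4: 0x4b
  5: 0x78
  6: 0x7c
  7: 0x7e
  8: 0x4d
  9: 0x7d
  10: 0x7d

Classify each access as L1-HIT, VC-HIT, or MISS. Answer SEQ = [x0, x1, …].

SEQ = [MISS, MISS, VC-HIT, MISS, L1-HIT, VC-HIT, L1-HIT, L1-HIT, VC-HIT, VC-HIT, L1-HIT]

0: 0x3a (blk 7, set 1) → MISS  vc=[]
1: 0x78 (blk 15, set 1) → MISS  vc=[7]
2: 0x3a (blk 7, set 1) → VC-HIT  vc=[15]
3: 0x4d (blk 9, set 1) → MISS  vc=[15, 7]
4: 0x4b (blk 9, set 1) → L1-HIT  vc=[15, 7]
5: 0x78 (blk 15, set 1) → VC-HIT  vc=[9, 7]
6: 0x7c (blk 15, set 1) → L1-HIT  vc=[9, 7]
7: 0x7e (blk 15, set 1) → L1-HIT  vc=[9, 7]
8: 0x4d (blk 9, set 1) → VC-HIT  vc=[15, 7]
9: 0x7d (blk 15, set 1) → VC-HIT  vc=[9, 7]
10: 0x7d (blk 15, set 1) → L1-HIT  vc=[9, 7]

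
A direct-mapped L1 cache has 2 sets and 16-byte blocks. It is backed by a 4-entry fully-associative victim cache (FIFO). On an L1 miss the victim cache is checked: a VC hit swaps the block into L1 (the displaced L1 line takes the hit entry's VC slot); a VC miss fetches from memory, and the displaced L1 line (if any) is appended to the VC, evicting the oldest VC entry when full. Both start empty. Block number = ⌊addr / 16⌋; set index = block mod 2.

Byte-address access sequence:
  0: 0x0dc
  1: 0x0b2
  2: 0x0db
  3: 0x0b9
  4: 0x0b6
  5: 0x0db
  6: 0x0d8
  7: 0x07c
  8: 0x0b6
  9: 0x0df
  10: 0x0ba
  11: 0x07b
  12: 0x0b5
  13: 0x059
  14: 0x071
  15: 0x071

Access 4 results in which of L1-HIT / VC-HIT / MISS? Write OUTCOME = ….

  [0] addr=0xdc blk=13 s=1: MISS | VC []
  [1] addr=0xb2 blk=11 s=1: MISS | VC [13]
  [2] addr=0xdb blk=13 s=1: VC-HIT | VC [11]
  [3] addr=0xb9 blk=11 s=1: VC-HIT | VC [13]
  [4] addr=0xb6 blk=11 s=1: L1-HIT | VC [13]
  [5] addr=0xdb blk=13 s=1: VC-HIT | VC [11]
  [6] addr=0xd8 blk=13 s=1: L1-HIT | VC [11]
  [7] addr=0x7c blk=7 s=1: MISS | VC [11, 13]
  [8] addr=0xb6 blk=11 s=1: VC-HIT | VC [7, 13]
  [9] addr=0xdf blk=13 s=1: VC-HIT | VC [7, 11]
  [10] addr=0xba blk=11 s=1: VC-HIT | VC [7, 13]
  [11] addr=0x7b blk=7 s=1: VC-HIT | VC [11, 13]
  [12] addr=0xb5 blk=11 s=1: VC-HIT | VC [7, 13]
  [13] addr=0x59 blk=5 s=1: MISS | VC [7, 13, 11]
  [14] addr=0x71 blk=7 s=1: VC-HIT | VC [5, 13, 11]
  [15] addr=0x71 blk=7 s=1: L1-HIT | VC [5, 13, 11]

OUTCOME = L1-HIT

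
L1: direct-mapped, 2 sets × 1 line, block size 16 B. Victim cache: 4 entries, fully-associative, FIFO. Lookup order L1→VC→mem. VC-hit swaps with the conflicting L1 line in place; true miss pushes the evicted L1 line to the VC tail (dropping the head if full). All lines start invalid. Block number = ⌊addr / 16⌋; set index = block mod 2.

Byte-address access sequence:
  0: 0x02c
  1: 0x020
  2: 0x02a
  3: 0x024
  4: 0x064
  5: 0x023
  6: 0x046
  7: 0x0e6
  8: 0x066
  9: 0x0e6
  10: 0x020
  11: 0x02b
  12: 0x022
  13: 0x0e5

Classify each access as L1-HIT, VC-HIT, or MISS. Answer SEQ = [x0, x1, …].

0: 0x2c (blk 2, set 0) → MISS  vc=[]
1: 0x20 (blk 2, set 0) → L1-HIT  vc=[]
2: 0x2a (blk 2, set 0) → L1-HIT  vc=[]
3: 0x24 (blk 2, set 0) → L1-HIT  vc=[]
4: 0x64 (blk 6, set 0) → MISS  vc=[2]
5: 0x23 (blk 2, set 0) → VC-HIT  vc=[6]
6: 0x46 (blk 4, set 0) → MISS  vc=[6, 2]
7: 0xe6 (blk 14, set 0) → MISS  vc=[6, 2, 4]
8: 0x66 (blk 6, set 0) → VC-HIT  vc=[14, 2, 4]
9: 0xe6 (blk 14, set 0) → VC-HIT  vc=[6, 2, 4]
10: 0x20 (blk 2, set 0) → VC-HIT  vc=[6, 14, 4]
11: 0x2b (blk 2, set 0) → L1-HIT  vc=[6, 14, 4]
12: 0x22 (blk 2, set 0) → L1-HIT  vc=[6, 14, 4]
13: 0xe5 (blk 14, set 0) → VC-HIT  vc=[6, 2, 4]

SEQ = [MISS, L1-HIT, L1-HIT, L1-HIT, MISS, VC-HIT, MISS, MISS, VC-HIT, VC-HIT, VC-HIT, L1-HIT, L1-HIT, VC-HIT]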